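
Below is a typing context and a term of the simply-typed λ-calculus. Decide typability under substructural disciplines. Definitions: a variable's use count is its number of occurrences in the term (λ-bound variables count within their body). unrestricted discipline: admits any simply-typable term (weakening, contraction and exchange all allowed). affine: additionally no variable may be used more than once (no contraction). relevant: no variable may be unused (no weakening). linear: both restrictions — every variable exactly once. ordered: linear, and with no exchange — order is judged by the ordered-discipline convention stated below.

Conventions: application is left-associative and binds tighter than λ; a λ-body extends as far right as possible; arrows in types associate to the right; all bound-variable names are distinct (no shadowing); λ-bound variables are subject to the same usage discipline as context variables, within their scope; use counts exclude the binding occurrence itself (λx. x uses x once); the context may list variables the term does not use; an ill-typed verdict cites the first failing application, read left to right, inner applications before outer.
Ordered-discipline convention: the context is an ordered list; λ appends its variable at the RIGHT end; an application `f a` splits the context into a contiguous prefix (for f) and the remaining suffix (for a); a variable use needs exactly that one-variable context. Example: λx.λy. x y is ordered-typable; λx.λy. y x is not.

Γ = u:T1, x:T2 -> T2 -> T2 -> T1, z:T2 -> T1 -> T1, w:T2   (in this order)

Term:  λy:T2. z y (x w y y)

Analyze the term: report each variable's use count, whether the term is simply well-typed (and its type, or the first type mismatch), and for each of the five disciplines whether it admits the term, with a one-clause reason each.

usage: u=0; x=1; z=1; w=1; y (λ-bound)=3
uses in reading order: z, y, x, w, y, y
typing: the term checks, with type T2 -> T1
ordered: ✗, needs contraction — y ×3; u left unused
linear: ✗, needs contraction — y ×3; u left unused
affine: ✗, needs contraction — y ×3
relevant: ✗, u left unused
unrestricted: ✓, type-checks (T2 -> T1) and nothing is barred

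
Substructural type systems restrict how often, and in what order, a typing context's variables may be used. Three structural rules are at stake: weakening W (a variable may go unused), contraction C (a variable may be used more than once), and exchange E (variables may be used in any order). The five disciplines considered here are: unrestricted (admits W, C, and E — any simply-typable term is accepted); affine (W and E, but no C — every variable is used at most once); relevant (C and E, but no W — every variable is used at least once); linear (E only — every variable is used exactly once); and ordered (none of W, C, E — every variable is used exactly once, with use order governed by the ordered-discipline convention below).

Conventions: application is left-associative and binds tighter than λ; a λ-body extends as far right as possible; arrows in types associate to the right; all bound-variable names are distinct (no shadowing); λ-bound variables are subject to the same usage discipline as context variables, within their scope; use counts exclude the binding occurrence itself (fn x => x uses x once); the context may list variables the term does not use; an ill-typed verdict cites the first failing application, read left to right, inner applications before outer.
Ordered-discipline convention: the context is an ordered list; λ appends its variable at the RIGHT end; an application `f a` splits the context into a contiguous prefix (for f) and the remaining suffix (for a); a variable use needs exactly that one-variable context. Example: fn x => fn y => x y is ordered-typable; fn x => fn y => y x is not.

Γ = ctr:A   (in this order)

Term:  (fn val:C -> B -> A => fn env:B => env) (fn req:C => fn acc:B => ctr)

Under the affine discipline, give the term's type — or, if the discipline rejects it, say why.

term : B -> B
counts: ctr: 1×, val [bound]: 0×, env [bound]: 1×, req [bound]: 0×, acc [bound]: 0×
uses in reading order: env, ctr
typing: ✓ — B -> B
all disciplines: ordered ✗ | linear ✗ | affine ✓ | relevant ✗ | unrestricted ✓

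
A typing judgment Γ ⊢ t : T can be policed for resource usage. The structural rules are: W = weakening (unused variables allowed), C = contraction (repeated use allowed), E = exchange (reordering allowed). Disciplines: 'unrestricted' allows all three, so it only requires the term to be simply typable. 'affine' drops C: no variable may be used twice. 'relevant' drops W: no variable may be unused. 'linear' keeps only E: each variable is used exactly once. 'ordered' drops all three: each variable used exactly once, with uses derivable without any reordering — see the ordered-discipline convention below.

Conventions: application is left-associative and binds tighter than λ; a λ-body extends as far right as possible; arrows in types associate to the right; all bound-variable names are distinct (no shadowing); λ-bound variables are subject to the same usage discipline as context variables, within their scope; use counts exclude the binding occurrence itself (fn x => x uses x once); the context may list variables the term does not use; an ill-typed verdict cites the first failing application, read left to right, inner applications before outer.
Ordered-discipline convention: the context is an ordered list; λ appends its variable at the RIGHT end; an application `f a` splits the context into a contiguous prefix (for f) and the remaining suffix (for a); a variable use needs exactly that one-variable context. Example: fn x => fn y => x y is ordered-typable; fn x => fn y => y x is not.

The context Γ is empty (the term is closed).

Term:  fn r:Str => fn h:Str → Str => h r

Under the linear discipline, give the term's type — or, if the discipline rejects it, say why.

term : Str → (Str → Str) → Str
use counts: r [bound]: 1×; h [bound]: 1×
order of uses: h, r
typing: well-typed — term : Str → (Str → Str) → Str
per-discipline verdicts: ordered ✗ | linear ✓ | affine ✓ | relevant ✓ | unrestricted ✓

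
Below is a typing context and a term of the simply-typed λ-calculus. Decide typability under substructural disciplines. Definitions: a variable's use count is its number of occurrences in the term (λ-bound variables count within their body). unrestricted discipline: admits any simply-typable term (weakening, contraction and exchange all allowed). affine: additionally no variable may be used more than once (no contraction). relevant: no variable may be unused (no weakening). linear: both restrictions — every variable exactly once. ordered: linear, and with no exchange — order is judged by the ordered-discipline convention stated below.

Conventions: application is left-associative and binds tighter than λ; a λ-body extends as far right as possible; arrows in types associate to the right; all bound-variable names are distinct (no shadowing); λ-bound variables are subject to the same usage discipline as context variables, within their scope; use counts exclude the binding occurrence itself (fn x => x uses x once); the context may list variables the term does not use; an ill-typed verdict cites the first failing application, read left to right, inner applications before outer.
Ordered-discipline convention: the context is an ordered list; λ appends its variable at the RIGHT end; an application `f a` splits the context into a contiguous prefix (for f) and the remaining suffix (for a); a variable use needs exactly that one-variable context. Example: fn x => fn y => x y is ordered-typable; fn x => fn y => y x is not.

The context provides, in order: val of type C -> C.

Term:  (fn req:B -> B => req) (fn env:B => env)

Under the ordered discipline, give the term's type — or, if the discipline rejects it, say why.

not well-typed under ordered — val never used (weakening)
variable uses: val: 0×; req [bound]: 1×; env [bound]: 1×
left-to-right use order: req, env
typing: well-typed at B -> B
across the five disciplines: ordered ✗, linear ✗, affine ✓, relevant ✗, unrestricted ✓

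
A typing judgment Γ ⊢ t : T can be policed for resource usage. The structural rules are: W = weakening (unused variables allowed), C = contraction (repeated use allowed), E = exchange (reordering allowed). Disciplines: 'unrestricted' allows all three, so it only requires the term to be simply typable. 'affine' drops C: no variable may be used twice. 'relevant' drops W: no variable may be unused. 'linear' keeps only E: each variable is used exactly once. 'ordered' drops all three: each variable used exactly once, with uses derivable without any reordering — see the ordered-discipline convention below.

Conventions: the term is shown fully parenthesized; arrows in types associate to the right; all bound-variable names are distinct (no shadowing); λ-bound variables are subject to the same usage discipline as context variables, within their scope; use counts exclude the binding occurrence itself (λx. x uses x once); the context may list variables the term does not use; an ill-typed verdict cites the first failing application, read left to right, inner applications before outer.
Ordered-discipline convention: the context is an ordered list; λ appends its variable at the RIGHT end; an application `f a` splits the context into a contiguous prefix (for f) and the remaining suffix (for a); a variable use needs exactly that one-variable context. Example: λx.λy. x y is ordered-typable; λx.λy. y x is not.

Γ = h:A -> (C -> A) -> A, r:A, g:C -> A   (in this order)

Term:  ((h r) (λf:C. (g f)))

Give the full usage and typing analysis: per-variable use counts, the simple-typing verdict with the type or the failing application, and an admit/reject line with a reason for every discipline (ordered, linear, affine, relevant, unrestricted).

usage: h ×1, r ×1, g ×1, f (bound) ×1
use order (left to right): h, r, g, f
typing: well-typed at A
ordered ✓ (h, r, g, f once each; derivable with no W/C/E)
linear ✓ (h, r, g, f: one use apiece)
affine ✓ (h, r, g, f: no repeats, contraction unneeded)
relevant ✓ (h, r, g, f: all used, weakening unneeded)
unrestricted ✓ (typability at A is all that's needed)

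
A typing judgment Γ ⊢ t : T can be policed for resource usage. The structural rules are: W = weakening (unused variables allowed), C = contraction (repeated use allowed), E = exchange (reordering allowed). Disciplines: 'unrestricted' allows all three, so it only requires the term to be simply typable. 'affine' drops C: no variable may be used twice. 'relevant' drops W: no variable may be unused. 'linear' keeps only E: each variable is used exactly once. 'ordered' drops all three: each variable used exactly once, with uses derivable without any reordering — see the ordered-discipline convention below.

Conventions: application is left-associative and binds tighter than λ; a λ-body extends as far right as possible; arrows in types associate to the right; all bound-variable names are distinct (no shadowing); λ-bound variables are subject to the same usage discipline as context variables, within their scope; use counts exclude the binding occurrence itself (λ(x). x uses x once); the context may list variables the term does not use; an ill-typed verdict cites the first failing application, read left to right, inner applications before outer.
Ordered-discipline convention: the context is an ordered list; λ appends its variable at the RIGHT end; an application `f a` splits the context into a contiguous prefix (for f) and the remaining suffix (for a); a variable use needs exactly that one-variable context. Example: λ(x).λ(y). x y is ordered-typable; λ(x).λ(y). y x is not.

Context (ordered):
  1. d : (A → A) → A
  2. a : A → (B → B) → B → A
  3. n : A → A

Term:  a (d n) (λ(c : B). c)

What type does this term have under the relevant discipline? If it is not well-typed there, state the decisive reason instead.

term : B → A
counts: d: 1×, a: 1×, n: 1×, c (bound): 1×
uses in reading order: a, d, n, c
typing: well-typed at B → A
across the five disciplines: ordered ✗; linear ✓; affine ✓; relevant ✓; unrestricted ✓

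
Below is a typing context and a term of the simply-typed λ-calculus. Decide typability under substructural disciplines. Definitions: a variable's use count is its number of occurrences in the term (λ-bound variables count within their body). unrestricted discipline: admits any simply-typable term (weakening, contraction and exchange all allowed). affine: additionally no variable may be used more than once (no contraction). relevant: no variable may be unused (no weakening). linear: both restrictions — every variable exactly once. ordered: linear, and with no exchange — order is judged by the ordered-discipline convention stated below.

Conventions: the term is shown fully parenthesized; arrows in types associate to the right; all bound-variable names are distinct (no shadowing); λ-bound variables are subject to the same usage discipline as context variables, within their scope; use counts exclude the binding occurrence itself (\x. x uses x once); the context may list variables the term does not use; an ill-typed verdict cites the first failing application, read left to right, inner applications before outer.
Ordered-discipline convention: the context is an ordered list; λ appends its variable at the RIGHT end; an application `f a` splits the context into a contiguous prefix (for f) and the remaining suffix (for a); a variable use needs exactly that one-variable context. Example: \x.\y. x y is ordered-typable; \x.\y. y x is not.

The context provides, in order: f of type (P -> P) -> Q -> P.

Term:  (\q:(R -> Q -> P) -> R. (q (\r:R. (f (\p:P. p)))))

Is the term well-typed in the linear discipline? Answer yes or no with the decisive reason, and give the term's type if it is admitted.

no — unused: r — weakening required
variable uses: f: 1×, q [bound]: 1×, r [bound]: 0×, p [bound]: 1×
use order (left to right): q, f, p
typing: well-typed at ((R -> Q -> P) -> R) -> R
all disciplines: ordered ✗ · linear ✗ · affine ✓ · relevant ✗ · unrestricted ✓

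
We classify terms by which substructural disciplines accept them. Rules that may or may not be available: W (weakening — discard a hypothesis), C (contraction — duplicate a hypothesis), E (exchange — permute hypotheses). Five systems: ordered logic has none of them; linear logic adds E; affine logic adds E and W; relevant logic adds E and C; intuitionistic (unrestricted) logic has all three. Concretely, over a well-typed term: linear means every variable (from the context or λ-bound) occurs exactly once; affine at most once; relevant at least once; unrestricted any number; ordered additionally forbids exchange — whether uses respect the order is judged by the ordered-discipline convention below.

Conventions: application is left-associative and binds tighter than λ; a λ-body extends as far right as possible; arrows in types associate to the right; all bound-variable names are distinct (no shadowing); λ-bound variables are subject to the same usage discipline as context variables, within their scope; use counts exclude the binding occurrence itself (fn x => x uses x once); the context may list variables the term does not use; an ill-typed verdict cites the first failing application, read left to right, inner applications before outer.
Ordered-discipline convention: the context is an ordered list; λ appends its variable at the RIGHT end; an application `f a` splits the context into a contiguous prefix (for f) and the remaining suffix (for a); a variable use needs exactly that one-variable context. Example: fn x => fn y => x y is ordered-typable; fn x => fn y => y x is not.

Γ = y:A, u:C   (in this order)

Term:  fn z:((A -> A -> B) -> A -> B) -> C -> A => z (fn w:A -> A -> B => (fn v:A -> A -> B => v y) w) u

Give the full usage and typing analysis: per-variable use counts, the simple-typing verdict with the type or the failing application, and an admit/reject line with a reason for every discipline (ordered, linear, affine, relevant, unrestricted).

usage: y=1, u=1, z [bound]=1, w [bound]=1, v [bound]=1
use order (left to right): z, v, y, w, u
typing: well-typed at (((A -> A -> B) -> A -> B) -> C -> A) -> A
ordered: ✗ — no ordered split (uses run z, v, y, w, u)
linear: ✓ — exactly-once usage across y, u, z, w, v
affine: ✓ — no duplicate uses among y, u, z, w, v
relevant: ✓ — none of y, u, z, w, v goes unused
unrestricted: ✓ — well-typed at (((A -> A -> B) -> A -> B) -> C -> A) -> A; no restrictions here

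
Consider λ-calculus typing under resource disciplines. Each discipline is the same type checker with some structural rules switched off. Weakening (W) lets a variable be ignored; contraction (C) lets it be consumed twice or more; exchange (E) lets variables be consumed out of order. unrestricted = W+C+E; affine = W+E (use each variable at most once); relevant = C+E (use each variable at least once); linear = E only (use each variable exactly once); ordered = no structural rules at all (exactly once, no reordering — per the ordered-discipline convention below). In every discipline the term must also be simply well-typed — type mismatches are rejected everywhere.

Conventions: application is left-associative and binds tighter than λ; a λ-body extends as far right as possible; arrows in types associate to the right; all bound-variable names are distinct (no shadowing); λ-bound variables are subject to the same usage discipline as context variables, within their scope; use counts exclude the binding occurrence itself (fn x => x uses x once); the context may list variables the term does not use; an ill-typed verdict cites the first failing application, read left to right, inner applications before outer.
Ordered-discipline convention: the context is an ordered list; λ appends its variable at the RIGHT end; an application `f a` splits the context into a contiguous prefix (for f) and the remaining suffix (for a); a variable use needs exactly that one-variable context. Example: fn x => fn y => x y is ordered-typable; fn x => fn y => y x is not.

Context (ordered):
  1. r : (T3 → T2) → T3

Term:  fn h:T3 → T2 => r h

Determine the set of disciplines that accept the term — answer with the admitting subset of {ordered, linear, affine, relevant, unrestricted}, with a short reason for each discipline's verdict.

admitted by: ordered, linear, affine, relevant, unrestricted
counts: r: 1×; h [bound]: 1×
left-to-right use order: r, h
typing: ✓ — (T3 → T2) → T3
ordered: ✓ — r, h: once each, no exchange needed
linear: ✓ — r, h: one use apiece
affine: ✓ — r, h: no repeats, contraction unneeded
relevant: ✓ — r, h: all used, weakening unneeded
unrestricted: ✓ — type-checks ((T3 → T2) → T3) and nothing is barred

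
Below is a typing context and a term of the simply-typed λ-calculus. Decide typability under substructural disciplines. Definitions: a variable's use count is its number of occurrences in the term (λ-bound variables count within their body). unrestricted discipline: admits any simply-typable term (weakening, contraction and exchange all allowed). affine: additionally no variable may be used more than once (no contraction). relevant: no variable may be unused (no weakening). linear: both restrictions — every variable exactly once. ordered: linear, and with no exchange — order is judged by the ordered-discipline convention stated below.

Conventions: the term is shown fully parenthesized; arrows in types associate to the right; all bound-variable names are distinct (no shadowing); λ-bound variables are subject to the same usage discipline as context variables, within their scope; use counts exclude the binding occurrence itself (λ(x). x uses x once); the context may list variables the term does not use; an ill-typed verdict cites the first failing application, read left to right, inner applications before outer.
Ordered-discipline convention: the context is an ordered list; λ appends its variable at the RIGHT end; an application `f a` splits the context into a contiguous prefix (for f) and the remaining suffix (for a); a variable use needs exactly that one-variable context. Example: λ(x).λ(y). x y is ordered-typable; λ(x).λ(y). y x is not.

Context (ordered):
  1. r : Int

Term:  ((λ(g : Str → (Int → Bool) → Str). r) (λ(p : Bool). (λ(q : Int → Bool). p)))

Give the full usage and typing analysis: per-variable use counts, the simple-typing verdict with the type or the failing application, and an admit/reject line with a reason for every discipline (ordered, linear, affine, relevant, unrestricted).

counts: r=1, g [bound]=0, p [bound]=1, q [bound]=0
use order (left to right): r, p
typing: ill-typed: a function awaiting Str → (Int → Bool) → Str gets Bool → (Int → Bool) → Bool
ordered: ✗, the type mismatch rejects it
linear: ✗, not simply typable
affine: ✗, fails simple typing
relevant: ✗, a type mismatch blocks all five
unrestricted: ✗, the type mismatch rejects it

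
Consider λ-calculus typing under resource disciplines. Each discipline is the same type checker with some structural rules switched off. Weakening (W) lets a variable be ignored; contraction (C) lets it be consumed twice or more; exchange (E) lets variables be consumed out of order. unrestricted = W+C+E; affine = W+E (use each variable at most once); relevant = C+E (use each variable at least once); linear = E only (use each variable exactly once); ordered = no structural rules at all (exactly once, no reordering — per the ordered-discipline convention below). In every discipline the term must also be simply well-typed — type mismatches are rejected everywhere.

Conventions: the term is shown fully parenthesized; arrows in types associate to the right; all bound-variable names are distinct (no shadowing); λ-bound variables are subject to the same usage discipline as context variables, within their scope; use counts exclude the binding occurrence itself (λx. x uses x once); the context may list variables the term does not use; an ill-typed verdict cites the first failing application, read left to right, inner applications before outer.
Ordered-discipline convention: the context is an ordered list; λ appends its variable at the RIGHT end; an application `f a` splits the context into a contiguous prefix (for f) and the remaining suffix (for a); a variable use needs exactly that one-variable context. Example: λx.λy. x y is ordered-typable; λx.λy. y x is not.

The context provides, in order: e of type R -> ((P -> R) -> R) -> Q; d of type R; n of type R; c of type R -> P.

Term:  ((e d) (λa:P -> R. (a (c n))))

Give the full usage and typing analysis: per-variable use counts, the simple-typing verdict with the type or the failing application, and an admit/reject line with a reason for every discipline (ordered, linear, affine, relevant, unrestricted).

use counts: e ×1; d ×1; n ×1; c ×1; a (bound) ×1
order of uses: e, d, a, c, n
typing: the term checks, with type Q
ordered ✗ (needs exchange: uses follow e, d, a, c, n)
linear ✓ (single use per variable (e, d, n, c, a))
affine ✓ (e, d, n, c, a: no repeats, contraction unneeded)
relevant ✓ (at least one use each (e, d, n, c, a))
unrestricted ✓ (type-checks (Q) and nothing is barred)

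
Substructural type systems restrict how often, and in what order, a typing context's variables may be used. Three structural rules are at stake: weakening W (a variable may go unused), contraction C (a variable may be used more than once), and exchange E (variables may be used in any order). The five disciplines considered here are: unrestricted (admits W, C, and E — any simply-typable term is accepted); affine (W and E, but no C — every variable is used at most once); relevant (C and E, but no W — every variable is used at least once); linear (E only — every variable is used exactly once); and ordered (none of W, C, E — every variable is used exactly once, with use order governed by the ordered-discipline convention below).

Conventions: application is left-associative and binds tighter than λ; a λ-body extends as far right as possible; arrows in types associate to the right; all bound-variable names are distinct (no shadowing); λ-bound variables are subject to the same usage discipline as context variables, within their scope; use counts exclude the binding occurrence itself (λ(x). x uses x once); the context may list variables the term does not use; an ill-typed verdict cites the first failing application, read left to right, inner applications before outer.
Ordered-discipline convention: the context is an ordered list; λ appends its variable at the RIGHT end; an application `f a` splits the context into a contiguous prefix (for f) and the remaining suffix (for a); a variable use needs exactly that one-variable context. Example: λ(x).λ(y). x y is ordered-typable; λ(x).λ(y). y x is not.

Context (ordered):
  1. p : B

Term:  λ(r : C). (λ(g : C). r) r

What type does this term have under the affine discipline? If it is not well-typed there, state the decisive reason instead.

not well-typed under affine — needs contraction — r ×2
variable uses: p=0, r [bound]=2, g [bound]=0
uses in reading order: r, r
typing: ✓ — C -> C
across the five disciplines: ordered ✗ | linear ✗ | affine ✗ | relevant ✗ | unrestricted ✓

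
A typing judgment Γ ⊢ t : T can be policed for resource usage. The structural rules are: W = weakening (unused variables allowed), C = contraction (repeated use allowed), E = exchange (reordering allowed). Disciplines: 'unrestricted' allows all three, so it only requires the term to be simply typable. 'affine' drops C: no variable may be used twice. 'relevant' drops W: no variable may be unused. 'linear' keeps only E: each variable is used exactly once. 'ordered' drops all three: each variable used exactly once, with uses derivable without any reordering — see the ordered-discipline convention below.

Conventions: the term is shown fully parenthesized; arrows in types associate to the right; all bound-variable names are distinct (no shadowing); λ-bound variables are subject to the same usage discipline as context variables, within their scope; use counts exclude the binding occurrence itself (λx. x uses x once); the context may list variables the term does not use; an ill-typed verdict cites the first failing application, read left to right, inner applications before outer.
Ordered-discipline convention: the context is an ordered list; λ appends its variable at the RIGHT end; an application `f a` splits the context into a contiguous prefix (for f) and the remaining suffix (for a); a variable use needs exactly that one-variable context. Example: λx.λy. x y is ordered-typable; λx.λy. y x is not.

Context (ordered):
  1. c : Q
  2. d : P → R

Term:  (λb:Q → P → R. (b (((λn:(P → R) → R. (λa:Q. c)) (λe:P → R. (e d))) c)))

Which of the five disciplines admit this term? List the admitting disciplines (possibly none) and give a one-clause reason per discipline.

admitted by: none
variable uses: c=2; d=1; b (λ-bound)=1; n (λ-bound)=0; a (λ-bound)=0; e (λ-bound)=1
use order (left to right): b, c, e, d, c
typing: ill-typed: argument of type P → R where P is required
ordered: ✗ — a type mismatch blocks all five
linear: ✗ — the type mismatch rejects it
affine: ✗ — not simply typable
relevant: ✗ — fails simple typing
unrestricted: ✗ — a type mismatch blocks all five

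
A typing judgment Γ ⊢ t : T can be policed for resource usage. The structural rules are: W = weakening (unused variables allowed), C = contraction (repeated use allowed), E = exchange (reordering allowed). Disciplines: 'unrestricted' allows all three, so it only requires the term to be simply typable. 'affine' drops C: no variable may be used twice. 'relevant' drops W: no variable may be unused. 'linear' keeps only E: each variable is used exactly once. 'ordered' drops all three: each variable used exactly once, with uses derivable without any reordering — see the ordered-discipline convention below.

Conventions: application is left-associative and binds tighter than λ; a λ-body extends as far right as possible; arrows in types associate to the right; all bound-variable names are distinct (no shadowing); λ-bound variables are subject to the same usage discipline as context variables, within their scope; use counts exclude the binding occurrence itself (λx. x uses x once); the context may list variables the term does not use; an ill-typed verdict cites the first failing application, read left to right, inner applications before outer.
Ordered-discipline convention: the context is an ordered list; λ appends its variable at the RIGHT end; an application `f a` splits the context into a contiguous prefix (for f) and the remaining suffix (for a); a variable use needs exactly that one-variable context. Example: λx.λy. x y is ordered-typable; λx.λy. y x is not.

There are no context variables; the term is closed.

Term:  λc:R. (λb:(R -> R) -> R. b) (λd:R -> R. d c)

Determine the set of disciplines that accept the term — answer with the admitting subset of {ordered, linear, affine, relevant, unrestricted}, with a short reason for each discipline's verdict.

admitted in: linear, affine, relevant, unrestricted
usage: c (bound) ×1; b (bound) ×1; d (bound) ×1
uses in reading order: b, d, c
typing: ✓ — R -> (R -> R) -> R
ordered ✗ (use order b, d, c needs exchange)
linear ✓ (exactly-once usage across c, b, d)
affine ✓ (at most one use each (c, b, d))
relevant ✓ (none of c, b, d goes unused)
unrestricted ✓ (typability at R -> (R -> R) -> R is all that's needed)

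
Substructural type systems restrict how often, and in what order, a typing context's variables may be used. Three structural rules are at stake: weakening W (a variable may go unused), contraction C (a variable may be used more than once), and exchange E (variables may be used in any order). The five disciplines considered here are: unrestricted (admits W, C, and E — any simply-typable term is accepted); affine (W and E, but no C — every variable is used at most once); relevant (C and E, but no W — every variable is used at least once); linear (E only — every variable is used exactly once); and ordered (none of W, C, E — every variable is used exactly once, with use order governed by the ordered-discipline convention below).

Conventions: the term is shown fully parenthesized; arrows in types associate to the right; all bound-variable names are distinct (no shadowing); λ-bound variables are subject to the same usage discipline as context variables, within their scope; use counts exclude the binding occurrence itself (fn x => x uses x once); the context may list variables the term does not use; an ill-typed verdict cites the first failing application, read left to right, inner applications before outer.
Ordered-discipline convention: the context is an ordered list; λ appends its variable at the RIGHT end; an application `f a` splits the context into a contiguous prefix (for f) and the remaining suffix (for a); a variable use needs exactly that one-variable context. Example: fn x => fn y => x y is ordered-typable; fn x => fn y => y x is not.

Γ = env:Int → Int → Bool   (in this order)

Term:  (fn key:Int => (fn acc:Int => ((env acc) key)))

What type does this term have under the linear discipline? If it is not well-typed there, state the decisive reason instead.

term : Int → Int → Bool
variable uses: env=1; key (λ-bound)=1; acc (λ-bound)=1
order of uses: env, acc, key
typing: ✓ — Int → Int → Bool
across the five disciplines: ordered ✗; linear ✓; affine ✓; relevant ✓; unrestricted ✓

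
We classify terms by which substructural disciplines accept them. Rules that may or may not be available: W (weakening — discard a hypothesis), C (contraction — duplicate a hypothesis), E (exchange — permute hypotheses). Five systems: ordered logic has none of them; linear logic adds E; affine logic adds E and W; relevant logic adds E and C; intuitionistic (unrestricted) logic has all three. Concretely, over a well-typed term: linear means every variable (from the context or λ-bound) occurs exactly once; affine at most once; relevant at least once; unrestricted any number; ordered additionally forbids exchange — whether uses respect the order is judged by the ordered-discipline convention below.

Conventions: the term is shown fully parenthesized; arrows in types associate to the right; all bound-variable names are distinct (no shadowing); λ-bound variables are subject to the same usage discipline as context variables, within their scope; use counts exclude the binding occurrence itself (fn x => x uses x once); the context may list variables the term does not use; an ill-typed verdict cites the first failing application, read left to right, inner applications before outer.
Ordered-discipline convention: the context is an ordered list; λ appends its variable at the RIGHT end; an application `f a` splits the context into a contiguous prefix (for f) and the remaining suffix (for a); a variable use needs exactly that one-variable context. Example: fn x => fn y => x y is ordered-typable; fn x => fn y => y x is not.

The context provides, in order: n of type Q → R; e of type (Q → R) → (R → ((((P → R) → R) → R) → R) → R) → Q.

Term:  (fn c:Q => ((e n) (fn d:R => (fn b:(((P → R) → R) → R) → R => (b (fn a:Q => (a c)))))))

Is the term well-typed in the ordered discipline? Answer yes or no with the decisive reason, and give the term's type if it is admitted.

no — not simply typable
use counts: n ×1; e ×1; c (bound) ×1; d (bound) ×0; b (bound) ×1; a (bound) ×1
left-to-right use order: e, n, b, a, c
typing: ill-typed: non-function type Q applied to an argument
across the five disciplines: ordered ✗; linear ✗; affine ✗; relevant ✗; unrestricted ✗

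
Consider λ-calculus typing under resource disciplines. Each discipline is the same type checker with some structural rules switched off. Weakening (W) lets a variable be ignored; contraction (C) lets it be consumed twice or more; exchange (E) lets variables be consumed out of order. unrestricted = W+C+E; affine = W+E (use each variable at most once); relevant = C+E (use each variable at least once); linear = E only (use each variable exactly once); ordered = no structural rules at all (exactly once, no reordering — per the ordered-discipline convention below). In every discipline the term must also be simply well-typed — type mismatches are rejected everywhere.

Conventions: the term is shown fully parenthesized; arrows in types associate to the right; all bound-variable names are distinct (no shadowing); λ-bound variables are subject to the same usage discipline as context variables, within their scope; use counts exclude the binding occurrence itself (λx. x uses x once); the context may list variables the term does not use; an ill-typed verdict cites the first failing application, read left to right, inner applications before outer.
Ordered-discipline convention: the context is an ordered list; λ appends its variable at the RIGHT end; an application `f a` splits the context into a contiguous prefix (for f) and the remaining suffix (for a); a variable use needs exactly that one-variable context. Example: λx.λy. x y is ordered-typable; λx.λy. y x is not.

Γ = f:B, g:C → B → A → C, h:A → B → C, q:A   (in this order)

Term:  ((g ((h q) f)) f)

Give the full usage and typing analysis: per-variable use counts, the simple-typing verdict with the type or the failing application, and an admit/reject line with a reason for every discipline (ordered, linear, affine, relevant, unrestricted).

variable uses: f ×2; g ×1; h ×1; q ×1
order of uses: g, h, q, f, f
typing: the term checks, with type A → C
ordered: ✗ — needs contraction — f ×2
linear: ✗ — needs contraction — f ×2
affine: ✗ — needs contraction — f ×2
relevant: ✓ — at least one use each (f, g, h, q)
unrestricted: ✓ — typability at A → C is all that's needed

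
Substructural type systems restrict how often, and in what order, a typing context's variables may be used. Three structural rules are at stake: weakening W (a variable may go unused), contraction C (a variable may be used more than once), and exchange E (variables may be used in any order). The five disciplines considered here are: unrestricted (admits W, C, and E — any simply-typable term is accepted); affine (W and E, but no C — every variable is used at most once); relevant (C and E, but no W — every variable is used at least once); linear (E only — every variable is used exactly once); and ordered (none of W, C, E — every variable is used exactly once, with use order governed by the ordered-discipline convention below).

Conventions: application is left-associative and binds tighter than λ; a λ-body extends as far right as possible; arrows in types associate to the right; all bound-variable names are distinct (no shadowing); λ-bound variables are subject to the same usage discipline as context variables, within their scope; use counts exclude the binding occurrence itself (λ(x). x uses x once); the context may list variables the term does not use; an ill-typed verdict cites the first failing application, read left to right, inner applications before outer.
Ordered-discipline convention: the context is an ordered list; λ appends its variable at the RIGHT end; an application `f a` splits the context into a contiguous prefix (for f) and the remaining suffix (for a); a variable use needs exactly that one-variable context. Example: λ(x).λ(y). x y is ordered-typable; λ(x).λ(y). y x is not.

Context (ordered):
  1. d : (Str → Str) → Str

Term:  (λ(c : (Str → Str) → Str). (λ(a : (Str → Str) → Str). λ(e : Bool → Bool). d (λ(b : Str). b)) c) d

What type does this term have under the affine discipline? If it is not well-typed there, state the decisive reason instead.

not well-typed under affine — needs contraction — d ×2
usage: d: 2; c (λ-bound): 1; a (λ-bound): 0; e (λ-bound): 0; b (λ-bound): 1
uses in reading order: d, b, c, d
typing: ✓ — (Bool → Bool) → Str
all disciplines: ordered ✗ · linear ✗ · affine ✗ · relevant ✗ · unrestricted ✓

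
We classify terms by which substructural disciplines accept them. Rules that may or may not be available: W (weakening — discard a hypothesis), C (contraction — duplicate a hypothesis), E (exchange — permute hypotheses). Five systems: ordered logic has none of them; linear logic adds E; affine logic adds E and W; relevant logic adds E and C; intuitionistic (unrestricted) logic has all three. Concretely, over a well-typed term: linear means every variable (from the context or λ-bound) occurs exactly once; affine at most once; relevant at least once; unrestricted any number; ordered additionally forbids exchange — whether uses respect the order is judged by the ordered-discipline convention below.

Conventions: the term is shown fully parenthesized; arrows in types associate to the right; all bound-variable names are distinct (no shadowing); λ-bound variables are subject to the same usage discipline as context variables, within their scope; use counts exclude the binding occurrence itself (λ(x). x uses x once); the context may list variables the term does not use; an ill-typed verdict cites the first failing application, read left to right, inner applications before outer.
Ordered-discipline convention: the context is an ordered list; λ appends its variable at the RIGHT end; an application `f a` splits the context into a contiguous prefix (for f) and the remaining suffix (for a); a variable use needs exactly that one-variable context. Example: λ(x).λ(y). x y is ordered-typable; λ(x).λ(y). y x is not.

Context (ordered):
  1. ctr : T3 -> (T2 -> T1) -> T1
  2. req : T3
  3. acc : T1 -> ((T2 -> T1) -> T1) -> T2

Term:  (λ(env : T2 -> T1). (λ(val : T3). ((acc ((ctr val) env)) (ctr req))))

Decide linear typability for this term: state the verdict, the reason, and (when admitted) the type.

no — uses contraction: ctr ×2
variable uses: ctr ×2; req ×1; acc ×1; env (bound) ×1; val (bound) ×1
order of uses: acc, ctr, val, env, ctr, req
typing: well-typed — term : (T2 -> T1) -> T3 -> T2
all disciplines: ordered ✗, linear ✗, affine ✗, relevant ✓, unrestricted ✓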